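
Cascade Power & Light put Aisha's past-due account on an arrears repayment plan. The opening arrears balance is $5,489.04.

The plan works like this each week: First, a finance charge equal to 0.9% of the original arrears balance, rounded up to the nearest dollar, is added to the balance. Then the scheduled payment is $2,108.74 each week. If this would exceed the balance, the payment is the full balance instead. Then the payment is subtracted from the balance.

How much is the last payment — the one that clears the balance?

# | Opening | Interest | Payment | End bal
1 | $5,489.04 | $50.00 | $2,108.74 | $3,430.30
2 | $3,430.30 | $50.00 | $2,108.74 | $1,371.56
3 | $1,371.56 | $50.00 | $1,421.56 | $0.00

$1,421.56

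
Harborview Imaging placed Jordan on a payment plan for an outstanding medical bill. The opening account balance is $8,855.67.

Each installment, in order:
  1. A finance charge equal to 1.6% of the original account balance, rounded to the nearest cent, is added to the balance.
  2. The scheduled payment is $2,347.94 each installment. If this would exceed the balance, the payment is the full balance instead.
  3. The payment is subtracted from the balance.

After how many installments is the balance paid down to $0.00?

Installment 1: $8,855.67 +$141.69 interest = $8,997.36; pay $2,347.94 → $6,649.42
Installment 2: $6,649.42 +$141.69 interest = $6,791.11; pay $2,347.94 → $4,443.17
Installment 3: $4,443.17 +$141.69 interest = $4,584.86; pay $2,347.94 → $2,236.92
Installment 4: $2,236.92 +$141.69 interest = $2,378.61; pay $2,347.94 → $30.67
Installment 5: $30.67 +$141.69 interest = $172.36; pay $172.36 → $0.00
Balance reaches $0.00 in installment 5.

5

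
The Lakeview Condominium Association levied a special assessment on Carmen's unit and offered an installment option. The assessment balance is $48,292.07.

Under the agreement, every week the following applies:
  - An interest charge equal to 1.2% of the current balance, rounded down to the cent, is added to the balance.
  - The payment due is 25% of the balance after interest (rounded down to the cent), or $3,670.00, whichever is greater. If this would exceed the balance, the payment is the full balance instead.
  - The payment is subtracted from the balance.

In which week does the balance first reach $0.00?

# | Opening | Interest | Payment | End bal
1 | $48,292.07 | $579.50 | $12,217.89 | $36,653.68
2 | $36,653.68 | $439.84 | $9,273.38 | $27,820.14
3 | $27,820.14 | $333.84 | $7,038.49 | $21,115.49
4 | $21,115.49 | $253.38 | $5,342.21 | $16,026.66
5 | $16,026.66 | $192.31 | $4,054.74 | $12,164.23
6 | $12,164.23 | $145.97 | $3,670.00 | $8,640.20
7 | $8,640.20 | $103.68 | $3,670.00 | $5,073.88
8 | $5,073.88 | $60.88 | $3,670.00 | $1,464.76
9 | $1,464.76 | $17.57 | $1,482.33 | $0.00
Balance reaches $0.00 in week 9.

9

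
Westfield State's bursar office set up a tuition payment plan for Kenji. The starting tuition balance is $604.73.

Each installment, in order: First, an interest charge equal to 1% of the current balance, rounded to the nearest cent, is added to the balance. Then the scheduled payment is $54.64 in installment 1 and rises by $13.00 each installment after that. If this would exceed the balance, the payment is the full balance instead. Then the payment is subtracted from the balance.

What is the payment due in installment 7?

Installment 1: $604.73 +$6.05 interest = $610.78; pay $54.64 → $556.14
Installment 2: $556.14 +$5.56 interest = $561.70; pay $67.64 → $494.06
Installment 3: $494.06 +$4.94 interest = $499.00; pay $80.64 → $418.36
Installment 4: $418.36 +$4.18 interest = $422.54; pay $93.64 → $328.90
Installment 5: $328.90 +$3.29 interest = $332.19; pay $106.64 → $225.55
Installment 6: $225.55 +$2.26 interest = $227.81; pay $119.64 → $108.17
Installment 7: $108.17 +$1.08 interest = $109.25; pay $109.25 → $0.00

$109.25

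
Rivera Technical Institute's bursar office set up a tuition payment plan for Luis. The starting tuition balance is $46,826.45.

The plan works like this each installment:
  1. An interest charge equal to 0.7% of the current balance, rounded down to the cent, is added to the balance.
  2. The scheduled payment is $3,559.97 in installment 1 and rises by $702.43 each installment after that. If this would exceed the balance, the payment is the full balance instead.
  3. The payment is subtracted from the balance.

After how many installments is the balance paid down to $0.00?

# | Opening | Interest | Payment | End bal
1 | $46,826.45 | $327.78 | $3,559.97 | $43,594.26
2 | $43,594.26 | $305.15 | $4,262.40 | $39,637.01
3 | $39,637.01 | $277.45 | $4,964.83 | $34,949.63
4 | $34,949.63 | $244.64 | $5,667.26 | $29,527.01
5 | $29,527.01 | $206.68 | $6,369.69 | $23,364.00
6 | $23,364.00 | $163.54 | $7,072.12 | $16,455.42
7 | $16,455.42 | $115.18 | $7,774.55 | $8,796.05
8 | $8,796.05 | $61.57 | $8,476.98 | $380.64
9 | $380.64 | $2.66 | $383.30 | $0.00
Balance reaches $0.00 in installment 9.

9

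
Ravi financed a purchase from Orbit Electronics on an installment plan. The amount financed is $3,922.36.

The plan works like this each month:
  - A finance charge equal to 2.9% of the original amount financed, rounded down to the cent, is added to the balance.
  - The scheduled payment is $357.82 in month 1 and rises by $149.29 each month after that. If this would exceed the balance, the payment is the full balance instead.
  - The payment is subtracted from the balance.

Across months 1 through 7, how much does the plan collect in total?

Month 1: opening $3,922.36; interest $113.74 → $4,036.10; payment $357.82; balance $3,678.28
Month 2: opening $3,678.28; interest $113.74 → $3,792.02; payment $507.11; balance $3,284.91
Month 3: opening $3,284.91; interest $113.74 → $3,398.65; payment $656.40; balance $2,742.25
Month 4: opening $2,742.25; interest $113.74 → $2,855.99; payment $805.69; balance $2,050.30
Month 5: opening $2,050.30; interest $113.74 → $2,164.04; payment $954.98; balance $1,209.06
Month 6: opening $1,209.06; interest $113.74 → $1,322.80; payment $1,104.27; balance $218.53
Month 7: opening $218.53; interest $113.74 → $332.27; payment $332.27; balance $0.00
Total paid: $4,718.54

$4,718.54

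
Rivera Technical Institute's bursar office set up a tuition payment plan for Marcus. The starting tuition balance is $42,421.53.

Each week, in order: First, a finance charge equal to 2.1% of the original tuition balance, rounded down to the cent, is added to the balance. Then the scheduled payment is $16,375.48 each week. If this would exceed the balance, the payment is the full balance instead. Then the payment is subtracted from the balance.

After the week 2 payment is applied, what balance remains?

Week 1: opening $42,421.53; interest $890.85 → $43,312.38; payment $16,375.48; balance $26,936.90
Week 2: opening $26,936.90; interest $890.85 → $27,827.75; payment $16,375.48; balance $11,452.27

$11,452.27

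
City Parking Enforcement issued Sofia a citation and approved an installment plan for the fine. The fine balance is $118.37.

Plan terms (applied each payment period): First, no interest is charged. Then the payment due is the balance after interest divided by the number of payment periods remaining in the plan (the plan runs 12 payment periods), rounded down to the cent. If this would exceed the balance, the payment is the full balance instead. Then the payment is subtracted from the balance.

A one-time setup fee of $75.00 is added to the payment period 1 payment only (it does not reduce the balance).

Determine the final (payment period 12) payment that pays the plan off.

$9.87

# | Opening | Payment | Fee | End bal
1 | $118.37 | $9.86 | $75.00 | $108.51
2 | $108.51 | $9.86 | — | $98.65
3 | $98.65 | $9.86 | — | $88.79
4 | $88.79 | $9.86 | — | $78.93
5 | $78.93 | $9.86 | — | $69.07
6 | $69.07 | $9.86 | — | $59.21
7 | $59.21 | $9.86 | — | $49.35
8 | $49.35 | $9.87 | — | $39.48
9 | $39.48 | $9.87 | — | $29.61
10 | $29.61 | $9.87 | — | $19.74
11 | $19.74 | $9.87 | — | $9.87
12 | $9.87 | $9.87 | — | $0.00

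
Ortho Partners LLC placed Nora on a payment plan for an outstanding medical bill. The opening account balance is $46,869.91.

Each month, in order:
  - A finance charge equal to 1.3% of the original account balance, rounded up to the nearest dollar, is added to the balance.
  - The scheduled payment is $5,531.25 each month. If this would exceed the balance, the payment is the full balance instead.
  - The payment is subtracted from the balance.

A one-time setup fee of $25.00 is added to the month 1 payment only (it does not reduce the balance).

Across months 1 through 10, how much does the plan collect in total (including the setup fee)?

# | Opening | Interest | Payment | Fee | End bal
1 | $46,869.91 | $610.00 | $5,531.25 | $25.00 | $41,948.66
2 | $41,948.66 | $610.00 | $5,531.25 | — | $37,027.41
3 | $37,027.41 | $610.00 | $5,531.25 | — | $32,106.16
4 | $32,106.16 | $610.00 | $5,531.25 | — | $27,184.91
5 | $27,184.91 | $610.00 | $5,531.25 | — | $22,263.66
6 | $22,263.66 | $610.00 | $5,531.25 | — | $17,342.41
7 | $17,342.41 | $610.00 | $5,531.25 | — | $12,421.16
8 | $12,421.16 | $610.00 | $5,531.25 | — | $7,499.91
9 | $7,499.91 | $610.00 | $5,531.25 | — | $2,578.66
10 | $2,578.66 | $610.00 | $3,188.66 | — | $0.00
Total paid: $52,994.91

$52,994.91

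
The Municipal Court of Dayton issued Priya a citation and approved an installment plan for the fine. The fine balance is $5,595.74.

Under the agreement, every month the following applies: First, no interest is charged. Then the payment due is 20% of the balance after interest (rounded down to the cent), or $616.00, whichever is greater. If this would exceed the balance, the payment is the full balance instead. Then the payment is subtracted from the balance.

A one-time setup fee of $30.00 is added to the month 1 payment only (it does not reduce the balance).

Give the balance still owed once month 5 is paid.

# | Opening | Payment | Fee | End bal
1 | $5,595.74 | $1,119.14 | $30.00 | $4,476.60
2 | $4,476.60 | $895.32 | — | $3,581.28
3 | $3,581.28 | $716.25 | — | $2,865.03
4 | $2,865.03 | $616.00 | — | $2,249.03
5 | $2,249.03 | $616.00 | — | $1,633.03

$1,633.03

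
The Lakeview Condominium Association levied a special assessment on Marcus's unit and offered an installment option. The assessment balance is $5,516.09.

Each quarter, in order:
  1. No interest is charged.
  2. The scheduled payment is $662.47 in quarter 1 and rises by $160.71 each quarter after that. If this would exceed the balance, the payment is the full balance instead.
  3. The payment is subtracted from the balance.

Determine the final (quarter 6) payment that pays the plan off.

Quarter 1: $5,516.09 − $662.47 → $4,853.62
Quarter 2: $4,853.62 − $823.18 → $4,030.44
Quarter 3: $4,030.44 − $983.89 → $3,046.55
Quarter 4: $3,046.55 − $1,144.60 → $1,901.95
Quarter 5: $1,901.95 − $1,305.31 → $596.64
Quarter 6: $596.64 − $596.64 → $0.00

$596.64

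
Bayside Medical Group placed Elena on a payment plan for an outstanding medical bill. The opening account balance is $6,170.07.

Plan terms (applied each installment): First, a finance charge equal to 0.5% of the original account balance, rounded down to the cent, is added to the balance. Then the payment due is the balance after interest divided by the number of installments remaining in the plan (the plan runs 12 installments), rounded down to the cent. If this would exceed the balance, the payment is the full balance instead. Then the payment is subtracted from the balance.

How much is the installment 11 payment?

# | Opening | Interest | Payment | End bal
1 | $6,170.07 | $30.85 | $516.74 | $5,684.18
2 | $5,684.18 | $30.85 | $519.54 | $5,195.49
3 | $5,195.49 | $30.85 | $522.63 | $4,703.71
4 | $4,703.71 | $30.85 | $526.06 | $4,208.50
5 | $4,208.50 | $30.85 | $529.91 | $3,709.44
6 | $3,709.44 | $30.85 | $534.32 | $3,205.97
7 | $3,205.97 | $30.85 | $539.47 | $2,697.35
8 | $2,697.35 | $30.85 | $545.64 | $2,182.56
9 | $2,182.56 | $30.85 | $553.35 | $1,660.06
10 | $1,660.06 | $30.85 | $563.63 | $1,127.28
11 | $1,127.28 | $30.85 | $579.06 | $579.07

$579.06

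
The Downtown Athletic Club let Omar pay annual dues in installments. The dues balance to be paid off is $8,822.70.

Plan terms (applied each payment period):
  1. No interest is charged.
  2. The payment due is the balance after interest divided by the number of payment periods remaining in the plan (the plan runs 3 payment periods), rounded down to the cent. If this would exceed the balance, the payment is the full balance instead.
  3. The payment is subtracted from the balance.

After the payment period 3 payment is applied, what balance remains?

Payment period 1: opening $8,822.70; payment $2,940.90; balance $5,881.80
Payment period 2: opening $5,881.80; payment $2,940.90; balance $2,940.90
Payment period 3: opening $2,940.90; payment $2,940.90; balance $0.00

$0.00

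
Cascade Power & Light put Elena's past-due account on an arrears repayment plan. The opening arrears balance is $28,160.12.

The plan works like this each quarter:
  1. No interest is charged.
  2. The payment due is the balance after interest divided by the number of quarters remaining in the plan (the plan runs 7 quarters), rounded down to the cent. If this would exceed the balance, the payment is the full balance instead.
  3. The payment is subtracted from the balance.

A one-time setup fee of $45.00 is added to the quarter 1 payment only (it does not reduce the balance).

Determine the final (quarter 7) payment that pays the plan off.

# | Opening | Payment | Fee | End bal
1 | $28,160.12 | $4,022.87 | $45.00 | $24,137.25
2 | $24,137.25 | $4,022.87 | — | $20,114.38
3 | $20,114.38 | $4,022.87 | — | $16,091.51
4 | $16,091.51 | $4,022.87 | — | $12,068.64
5 | $12,068.64 | $4,022.88 | — | $8,045.76
6 | $8,045.76 | $4,022.88 | — | $4,022.88
7 | $4,022.88 | $4,022.88 | — | $0.00

$4,022.88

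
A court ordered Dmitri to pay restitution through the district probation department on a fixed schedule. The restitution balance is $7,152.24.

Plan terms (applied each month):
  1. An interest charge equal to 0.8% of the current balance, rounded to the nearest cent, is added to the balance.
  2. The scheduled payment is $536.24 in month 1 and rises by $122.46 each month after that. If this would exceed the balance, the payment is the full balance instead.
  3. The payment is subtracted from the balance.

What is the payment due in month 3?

$781.16

# | Opening | Interest | Payment | End bal
1 | $7,152.24 | $57.22 | $536.24 | $6,673.22
2 | $6,673.22 | $53.39 | $658.70 | $6,067.91
3 | $6,067.91 | $48.54 | $781.16 | $5,335.29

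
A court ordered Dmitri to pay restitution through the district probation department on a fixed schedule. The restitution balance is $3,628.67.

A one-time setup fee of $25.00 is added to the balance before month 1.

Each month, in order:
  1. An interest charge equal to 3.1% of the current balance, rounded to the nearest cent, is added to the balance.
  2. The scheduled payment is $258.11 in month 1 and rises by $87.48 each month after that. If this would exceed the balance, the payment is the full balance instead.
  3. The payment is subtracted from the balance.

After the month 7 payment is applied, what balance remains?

$605.42

Month 1: opening $3,653.67; interest $113.26 → $3,766.93; payment $258.11; balance $3,508.82
Month 2: opening $3,508.82; interest $108.77 → $3,617.59; payment $345.59; balance $3,272.00
Month 3: opening $3,272.00; interest $101.43 → $3,373.43; payment $433.07; balance $2,940.36
Month 4: opening $2,940.36; interest $91.15 → $3,031.51; payment $520.55; balance $2,510.96
Month 5: opening $2,510.96; interest $77.84 → $2,588.80; payment $608.03; balance $1,980.77
Month 6: opening $1,980.77; interest $61.40 → $2,042.17; payment $695.51; balance $1,346.66
Month 7: opening $1,346.66; interest $41.75 → $1,388.41; payment $782.99; balance $605.42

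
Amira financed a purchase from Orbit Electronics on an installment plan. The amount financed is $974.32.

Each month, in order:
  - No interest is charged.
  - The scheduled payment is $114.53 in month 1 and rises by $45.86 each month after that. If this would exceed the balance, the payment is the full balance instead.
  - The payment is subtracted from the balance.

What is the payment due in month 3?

$206.25

# | Opening | Payment | End bal
1 | $974.32 | $114.53 | $859.79
2 | $859.79 | $160.39 | $699.40
3 | $699.40 | $206.25 | $493.15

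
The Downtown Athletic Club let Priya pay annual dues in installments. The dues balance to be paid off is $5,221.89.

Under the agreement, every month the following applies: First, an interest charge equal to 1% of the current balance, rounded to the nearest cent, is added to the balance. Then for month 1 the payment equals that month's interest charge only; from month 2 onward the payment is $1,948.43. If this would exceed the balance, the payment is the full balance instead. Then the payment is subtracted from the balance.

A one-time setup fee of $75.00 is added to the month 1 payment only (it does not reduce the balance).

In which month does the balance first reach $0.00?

Month 1: opening $5,221.89; interest $52.22 → $5,274.11; payment $52.22 (+ $75.00 fee); balance $5,221.89
Month 2: opening $5,221.89; interest $52.22 → $5,274.11; payment $1,948.43; balance $3,325.68
Month 3: opening $3,325.68; interest $33.26 → $3,358.94; payment $1,948.43; balance $1,410.51
Month 4: opening $1,410.51; interest $14.11 → $1,424.62; payment $1,424.62; balance $0.00
Balance reaches $0.00 in month 4.

4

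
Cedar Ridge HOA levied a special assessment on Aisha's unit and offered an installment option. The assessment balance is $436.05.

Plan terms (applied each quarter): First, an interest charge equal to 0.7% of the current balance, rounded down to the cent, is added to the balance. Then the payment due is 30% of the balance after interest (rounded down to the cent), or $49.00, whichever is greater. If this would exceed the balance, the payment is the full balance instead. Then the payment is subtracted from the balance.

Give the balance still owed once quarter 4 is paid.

$104.79

Quarter 1: $436.05 +$3.05 interest = $439.10; pay $131.73 → $307.37
Quarter 2: $307.37 +$2.15 interest = $309.52; pay $92.85 → $216.67
Quarter 3: $216.67 +$1.51 interest = $218.18; pay $65.45 → $152.73
Quarter 4: $152.73 +$1.06 interest = $153.79; pay $49.00 → $104.79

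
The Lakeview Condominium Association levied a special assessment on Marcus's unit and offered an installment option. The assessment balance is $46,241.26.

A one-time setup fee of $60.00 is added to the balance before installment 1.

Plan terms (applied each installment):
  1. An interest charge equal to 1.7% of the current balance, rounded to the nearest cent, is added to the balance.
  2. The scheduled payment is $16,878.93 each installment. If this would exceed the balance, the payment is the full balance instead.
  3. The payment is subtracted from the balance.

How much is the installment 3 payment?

$14,079.43

Installment 1: opening $46,301.26; interest $787.12 → $47,088.38; payment $16,878.93; balance $30,209.45
Installment 2: opening $30,209.45; interest $513.56 → $30,723.01; payment $16,878.93; balance $13,844.08
Installment 3: opening $13,844.08; interest $235.35 → $14,079.43; payment $14,079.43; balance $0.00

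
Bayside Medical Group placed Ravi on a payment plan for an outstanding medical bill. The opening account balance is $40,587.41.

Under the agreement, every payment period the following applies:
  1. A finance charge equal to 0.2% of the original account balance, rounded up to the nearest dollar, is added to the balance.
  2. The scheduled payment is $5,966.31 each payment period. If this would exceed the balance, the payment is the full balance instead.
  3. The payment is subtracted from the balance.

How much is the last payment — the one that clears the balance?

$5,363.55

Payment period 1: $40,587.41 +$82.00 interest = $40,669.41; pay $5,966.31 → $34,703.10
Payment period 2: $34,703.10 +$82.00 interest = $34,785.10; pay $5,966.31 → $28,818.79
Payment period 3: $28,818.79 +$82.00 interest = $28,900.79; pay $5,966.31 → $22,934.48
Payment period 4: $22,934.48 +$82.00 interest = $23,016.48; pay $5,966.31 → $17,050.17
Payment period 5: $17,050.17 +$82.00 interest = $17,132.17; pay $5,966.31 → $11,165.86
Payment period 6: $11,165.86 +$82.00 interest = $11,247.86; pay $5,966.31 → $5,281.55
Payment period 7: $5,281.55 +$82.00 interest = $5,363.55; pay $5,363.55 → $0.00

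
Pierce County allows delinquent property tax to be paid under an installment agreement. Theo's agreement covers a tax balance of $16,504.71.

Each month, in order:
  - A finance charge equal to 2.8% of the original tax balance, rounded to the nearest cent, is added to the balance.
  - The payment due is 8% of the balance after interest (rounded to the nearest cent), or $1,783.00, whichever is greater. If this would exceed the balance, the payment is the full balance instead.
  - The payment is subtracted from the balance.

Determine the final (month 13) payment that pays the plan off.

$1,116.40

Month 1: $16,504.71 +$462.13 interest = $16,966.84; pay $1,783.00 → $15,183.84
Month 2: $15,183.84 +$462.13 interest = $15,645.97; pay $1,783.00 → $13,862.97
Month 3: $13,862.97 +$462.13 interest = $14,325.10; pay $1,783.00 → $12,542.10
Month 4: $12,542.10 +$462.13 interest = $13,004.23; pay $1,783.00 → $11,221.23
Month 5: $11,221.23 +$462.13 interest = $11,683.36; pay $1,783.00 → $9,900.36
Month 6: $9,900.36 +$462.13 interest = $10,362.49; pay $1,783.00 → $8,579.49
Month 7: $8,579.49 +$462.13 interest = $9,041.62; pay $1,783.00 → $7,258.62
Month 8: $7,258.62 +$462.13 interest = $7,720.75; pay $1,783.00 → $5,937.75
Month 9: $5,937.75 +$462.13 interest = $6,399.88; pay $1,783.00 → $4,616.88
Month 10: $4,616.88 +$462.13 interest = $5,079.01; pay $1,783.00 → $3,296.01
Month 11: $3,296.01 +$462.13 interest = $3,758.14; pay $1,783.00 → $1,975.14
Month 12: $1,975.14 +$462.13 interest = $2,437.27; pay $1,783.00 → $654.27
Month 13: $654.27 +$462.13 interest = $1,116.40; pay $1,116.40 → $0.00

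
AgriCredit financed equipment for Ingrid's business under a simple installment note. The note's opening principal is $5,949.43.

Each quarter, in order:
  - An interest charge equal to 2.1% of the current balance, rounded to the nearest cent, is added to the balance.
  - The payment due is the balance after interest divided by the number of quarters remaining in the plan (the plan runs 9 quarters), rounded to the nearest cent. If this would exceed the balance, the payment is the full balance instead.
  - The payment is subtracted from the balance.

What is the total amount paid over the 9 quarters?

$6,610.43

Quarter 1: $5,949.43 +$124.94 interest = $6,074.37; pay $674.93 → $5,399.44
Quarter 2: $5,399.44 +$113.39 interest = $5,512.83; pay $689.10 → $4,823.73
Quarter 3: $4,823.73 +$101.30 interest = $4,925.03; pay $703.58 → $4,221.45
Quarter 4: $4,221.45 +$88.65 interest = $4,310.10; pay $718.35 → $3,591.75
Quarter 5: $3,591.75 +$75.43 interest = $3,667.18; pay $733.44 → $2,933.74
Quarter 6: $2,933.74 +$61.61 interest = $2,995.35; pay $748.84 → $2,246.51
Quarter 7: $2,246.51 +$47.18 interest = $2,293.69; pay $764.56 → $1,529.13
Quarter 8: $1,529.13 +$32.11 interest = $1,561.24; pay $780.62 → $780.62
Quarter 9: $780.62 +$16.39 interest = $797.01; pay $797.01 → $0.00
Total paid: $6,610.43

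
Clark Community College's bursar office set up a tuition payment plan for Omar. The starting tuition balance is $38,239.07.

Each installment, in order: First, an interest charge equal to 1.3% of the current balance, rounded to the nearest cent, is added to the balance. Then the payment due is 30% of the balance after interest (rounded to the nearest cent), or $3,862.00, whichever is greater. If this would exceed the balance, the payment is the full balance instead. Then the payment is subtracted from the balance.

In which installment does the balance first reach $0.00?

7

# | Opening | Interest | Payment | End bal
1 | $38,239.07 | $497.11 | $11,620.85 | $27,115.33
2 | $27,115.33 | $352.50 | $8,240.35 | $19,227.48
3 | $19,227.48 | $249.96 | $5,843.23 | $13,634.21
4 | $13,634.21 | $177.24 | $4,143.44 | $9,668.01
5 | $9,668.01 | $125.68 | $3,862.00 | $5,931.69
6 | $5,931.69 | $77.11 | $3,862.00 | $2,146.80
7 | $2,146.80 | $27.91 | $2,174.71 | $0.00
Balance reaches $0.00 in installment 7.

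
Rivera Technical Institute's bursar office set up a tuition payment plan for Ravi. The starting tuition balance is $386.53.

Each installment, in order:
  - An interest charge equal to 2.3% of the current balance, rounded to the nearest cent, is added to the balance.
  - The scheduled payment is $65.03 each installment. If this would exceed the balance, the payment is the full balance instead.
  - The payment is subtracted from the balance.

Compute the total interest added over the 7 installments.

Installment 1: $386.53 +$8.89 interest = $395.42; pay $65.03 → $330.39
Installment 2: $330.39 +$7.60 interest = $337.99; pay $65.03 → $272.96
Installment 3: $272.96 +$6.28 interest = $279.24; pay $65.03 → $214.21
Installment 4: $214.21 +$4.93 interest = $219.14; pay $65.03 → $154.11
Installment 5: $154.11 +$3.54 interest = $157.65; pay $65.03 → $92.62
Installment 6: $92.62 +$2.13 interest = $94.75; pay $65.03 → $29.72
Installment 7: $29.72 +$0.68 interest = $30.40; pay $30.40 → $0.00
Total interest: $8.89 + $7.60 + $6.28 + $4.93 + $3.54 + $2.13 + $0.68 = $34.05

$34.05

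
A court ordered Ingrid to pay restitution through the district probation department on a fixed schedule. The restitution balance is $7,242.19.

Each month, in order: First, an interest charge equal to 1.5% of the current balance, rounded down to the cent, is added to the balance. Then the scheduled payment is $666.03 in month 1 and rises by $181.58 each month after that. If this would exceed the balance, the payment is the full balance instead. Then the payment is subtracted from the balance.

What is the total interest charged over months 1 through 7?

Month 1: opening $7,242.19; interest $108.63 → $7,350.82; payment $666.03; balance $6,684.79
Month 2: opening $6,684.79; interest $100.27 → $6,785.06; payment $847.61; balance $5,937.45
Month 3: opening $5,937.45; interest $89.06 → $6,026.51; payment $1,029.19; balance $4,997.32
Month 4: opening $4,997.32; interest $74.95 → $5,072.27; payment $1,210.77; balance $3,861.50
Month 5: opening $3,861.50; interest $57.92 → $3,919.42; payment $1,392.35; balance $2,527.07
Month 6: opening $2,527.07; interest $37.90 → $2,564.97; payment $1,573.93; balance $991.04
Month 7: opening $991.04; interest $14.86 → $1,005.90; payment $1,005.90; balance $0.00
Total interest: $108.63 + $100.27 + $89.06 + $74.95 + $57.92 + $37.90 + $14.86 = $483.59

$483.59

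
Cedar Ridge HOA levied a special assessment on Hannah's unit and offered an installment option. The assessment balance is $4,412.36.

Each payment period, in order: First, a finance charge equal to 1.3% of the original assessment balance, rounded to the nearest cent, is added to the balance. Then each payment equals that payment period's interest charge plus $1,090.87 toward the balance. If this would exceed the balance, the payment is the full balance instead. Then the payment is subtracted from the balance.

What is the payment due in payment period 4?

# | Opening | Interest | Payment | End bal
1 | $4,412.36 | $57.36 | $1,148.23 | $3,321.49
2 | $3,321.49 | $57.36 | $1,148.23 | $2,230.62
3 | $2,230.62 | $57.36 | $1,148.23 | $1,139.75
4 | $1,139.75 | $57.36 | $1,148.23 | $48.88

$1,148.23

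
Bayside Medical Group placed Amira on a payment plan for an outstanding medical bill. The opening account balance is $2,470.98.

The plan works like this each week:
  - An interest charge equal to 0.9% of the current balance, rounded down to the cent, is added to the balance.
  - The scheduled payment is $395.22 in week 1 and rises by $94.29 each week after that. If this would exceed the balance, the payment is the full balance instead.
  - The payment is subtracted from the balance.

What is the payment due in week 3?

# | Opening | Interest | Payment | End bal
1 | $2,470.98 | $22.23 | $395.22 | $2,097.99
2 | $2,097.99 | $18.88 | $489.51 | $1,627.36
3 | $1,627.36 | $14.64 | $583.80 | $1,058.20

$583.80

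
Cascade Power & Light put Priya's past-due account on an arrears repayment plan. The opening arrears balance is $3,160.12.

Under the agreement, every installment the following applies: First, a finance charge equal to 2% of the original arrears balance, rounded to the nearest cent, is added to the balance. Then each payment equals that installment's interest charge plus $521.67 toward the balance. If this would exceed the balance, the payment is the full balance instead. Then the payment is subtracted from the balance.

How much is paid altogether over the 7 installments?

Installment 1: $3,160.12 +$63.20 interest = $3,223.32; pay $584.87 → $2,638.45
Installment 2: $2,638.45 +$63.20 interest = $2,701.65; pay $584.87 → $2,116.78
Installment 3: $2,116.78 +$63.20 interest = $2,179.98; pay $584.87 → $1,595.11
Installment 4: $1,595.11 +$63.20 interest = $1,658.31; pay $584.87 → $1,073.44
Installment 5: $1,073.44 +$63.20 interest = $1,136.64; pay $584.87 → $551.77
Installment 6: $551.77 +$63.20 interest = $614.97; pay $584.87 → $30.10
Installment 7: $30.10 +$63.20 interest = $93.30; pay $93.30 → $0.00
Total paid: $3,602.52

$3,602.52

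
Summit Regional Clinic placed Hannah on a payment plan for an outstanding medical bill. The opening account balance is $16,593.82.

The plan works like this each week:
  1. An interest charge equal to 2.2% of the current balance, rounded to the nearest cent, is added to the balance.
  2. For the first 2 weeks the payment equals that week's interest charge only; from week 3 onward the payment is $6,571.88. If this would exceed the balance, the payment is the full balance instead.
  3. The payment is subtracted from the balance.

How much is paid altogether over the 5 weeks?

Week 1: $16,593.82 +$365.06 interest = $16,958.88; pay $365.06 → $16,593.82
Week 2: $16,593.82 +$365.06 interest = $16,958.88; pay $365.06 → $16,593.82
Week 3: $16,593.82 +$365.06 interest = $16,958.88; pay $6,571.88 → $10,387.00
Week 4: $10,387.00 +$228.51 interest = $10,615.51; pay $6,571.88 → $4,043.63
Week 5: $4,043.63 +$88.96 interest = $4,132.59; pay $4,132.59 → $0.00
Total paid: $18,006.47

$18,006.47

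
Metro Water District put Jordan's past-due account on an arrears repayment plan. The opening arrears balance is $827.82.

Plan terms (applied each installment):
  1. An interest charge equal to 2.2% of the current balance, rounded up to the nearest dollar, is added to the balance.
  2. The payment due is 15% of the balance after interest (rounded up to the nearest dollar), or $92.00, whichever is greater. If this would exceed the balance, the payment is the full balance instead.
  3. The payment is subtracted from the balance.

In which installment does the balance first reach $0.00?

10

Installment 1: opening $827.82; interest $19.00 → $846.82; payment $128.00; balance $718.82
Installment 2: opening $718.82; interest $16.00 → $734.82; payment $111.00; balance $623.82
Installment 3: opening $623.82; interest $14.00 → $637.82; payment $96.00; balance $541.82
Installment 4: opening $541.82; interest $12.00 → $553.82; payment $92.00; balance $461.82
Installment 5: opening $461.82; interest $11.00 → $472.82; payment $92.00; balance $380.82
Installment 6: opening $380.82; interest $9.00 → $389.82; payment $92.00; balance $297.82
Installment 7: opening $297.82; interest $7.00 → $304.82; payment $92.00; balance $212.82
Installment 8: opening $212.82; interest $5.00 → $217.82; payment $92.00; balance $125.82
Installment 9: opening $125.82; interest $3.00 → $128.82; payment $92.00; balance $36.82
Installment 10: opening $36.82; interest $1.00 → $37.82; payment $37.82; balance $0.00
Balance reaches $0.00 in installment 10.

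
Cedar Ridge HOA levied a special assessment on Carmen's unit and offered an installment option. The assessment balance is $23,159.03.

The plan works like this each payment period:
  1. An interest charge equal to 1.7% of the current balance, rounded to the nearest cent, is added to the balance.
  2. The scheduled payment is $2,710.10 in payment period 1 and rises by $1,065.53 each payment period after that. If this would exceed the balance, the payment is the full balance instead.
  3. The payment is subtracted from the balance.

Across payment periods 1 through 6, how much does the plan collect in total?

$24,550.07

Payment period 1: $23,159.03 +$393.70 interest = $23,552.73; pay $2,710.10 → $20,842.63
Payment period 2: $20,842.63 +$354.32 interest = $21,196.95; pay $3,775.63 → $17,421.32
Payment period 3: $17,421.32 +$296.16 interest = $17,717.48; pay $4,841.16 → $12,876.32
Payment period 4: $12,876.32 +$218.90 interest = $13,095.22; pay $5,906.69 → $7,188.53
Payment period 5: $7,188.53 +$122.21 interest = $7,310.74; pay $6,972.22 → $338.52
Payment period 6: $338.52 +$5.75 interest = $344.27; pay $344.27 → $0.00
Total paid: $24,550.07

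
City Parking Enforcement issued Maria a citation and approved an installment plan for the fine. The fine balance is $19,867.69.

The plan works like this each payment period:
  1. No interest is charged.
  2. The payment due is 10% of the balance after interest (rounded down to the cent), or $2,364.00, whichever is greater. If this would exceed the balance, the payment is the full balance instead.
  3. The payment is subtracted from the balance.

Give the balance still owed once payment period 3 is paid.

Payment period 1: opening $19,867.69; payment $2,364.00; balance $17,503.69
Payment period 2: opening $17,503.69; payment $2,364.00; balance $15,139.69
Payment period 3: opening $15,139.69; payment $2,364.00; balance $12,775.69

$12,775.69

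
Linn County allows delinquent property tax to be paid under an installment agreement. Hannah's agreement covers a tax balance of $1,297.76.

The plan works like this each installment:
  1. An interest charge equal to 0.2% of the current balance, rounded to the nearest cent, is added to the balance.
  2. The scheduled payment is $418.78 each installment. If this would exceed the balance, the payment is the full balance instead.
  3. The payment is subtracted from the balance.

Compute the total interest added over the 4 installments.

Installment 1: opening $1,297.76; interest $2.60 → $1,300.36; payment $418.78; balance $881.58
Installment 2: opening $881.58; interest $1.76 → $883.34; payment $418.78; balance $464.56
Installment 3: opening $464.56; interest $0.93 → $465.49; payment $418.78; balance $46.71
Installment 4: opening $46.71; interest $0.09 → $46.80; payment $46.80; balance $0.00
Total interest: $2.60 + $1.76 + $0.93 + $0.09 = $5.38

$5.38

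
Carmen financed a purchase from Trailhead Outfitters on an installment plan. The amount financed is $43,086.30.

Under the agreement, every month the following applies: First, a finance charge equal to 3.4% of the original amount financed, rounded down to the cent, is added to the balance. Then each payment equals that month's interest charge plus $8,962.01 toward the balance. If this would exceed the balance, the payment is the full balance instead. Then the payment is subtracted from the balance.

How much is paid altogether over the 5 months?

$50,410.95

Month 1: opening $43,086.30; interest $1,464.93 → $44,551.23; payment $10,426.94; balance $34,124.29
Month 2: opening $34,124.29; interest $1,464.93 → $35,589.22; payment $10,426.94; balance $25,162.28
Month 3: opening $25,162.28; interest $1,464.93 → $26,627.21; payment $10,426.94; balance $16,200.27
Month 4: opening $16,200.27; interest $1,464.93 → $17,665.20; payment $10,426.94; balance $7,238.26
Month 5: opening $7,238.26; interest $1,464.93 → $8,703.19; payment $8,703.19; balance $0.00
Total paid: $50,410.95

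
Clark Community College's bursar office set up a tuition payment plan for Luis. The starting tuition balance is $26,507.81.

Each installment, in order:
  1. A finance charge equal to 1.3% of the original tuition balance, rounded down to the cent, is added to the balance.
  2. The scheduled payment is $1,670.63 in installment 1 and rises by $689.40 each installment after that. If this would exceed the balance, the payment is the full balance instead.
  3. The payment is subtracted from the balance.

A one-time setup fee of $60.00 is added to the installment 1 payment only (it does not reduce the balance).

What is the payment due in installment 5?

$4,428.23

Installment 1: $26,507.81 +$344.60 interest = $26,852.41; pay $1,670.63 (+ $60.00 fee) → $25,181.78
Installment 2: $25,181.78 +$344.60 interest = $25,526.38; pay $2,360.03 → $23,166.35
Installment 3: $23,166.35 +$344.60 interest = $23,510.95; pay $3,049.43 → $20,461.52
Installment 4: $20,461.52 +$344.60 interest = $20,806.12; pay $3,738.83 → $17,067.29
Installment 5: $17,067.29 +$344.60 interest = $17,411.89; pay $4,428.23 → $12,983.66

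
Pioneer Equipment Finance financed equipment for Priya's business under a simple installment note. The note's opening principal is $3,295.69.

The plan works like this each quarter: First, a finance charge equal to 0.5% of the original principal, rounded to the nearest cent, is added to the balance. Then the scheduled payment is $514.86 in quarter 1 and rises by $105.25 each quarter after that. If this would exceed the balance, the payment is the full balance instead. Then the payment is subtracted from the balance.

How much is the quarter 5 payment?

# | Opening | Interest | Payment | End bal
1 | $3,295.69 | $16.48 | $514.86 | $2,797.31
2 | $2,797.31 | $16.48 | $620.11 | $2,193.68
3 | $2,193.68 | $16.48 | $725.36 | $1,484.80
4 | $1,484.80 | $16.48 | $830.61 | $670.67
5 | $670.67 | $16.48 | $687.15 | $0.00

$687.15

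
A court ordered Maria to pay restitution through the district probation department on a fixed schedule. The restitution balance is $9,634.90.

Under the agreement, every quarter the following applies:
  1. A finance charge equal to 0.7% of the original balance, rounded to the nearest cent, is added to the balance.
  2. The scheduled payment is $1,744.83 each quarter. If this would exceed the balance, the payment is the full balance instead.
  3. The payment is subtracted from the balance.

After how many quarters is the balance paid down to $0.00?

Quarter 1: $9,634.90 +$67.44 interest = $9,702.34; pay $1,744.83 → $7,957.51
Quarter 2: $7,957.51 +$67.44 interest = $8,024.95; pay $1,744.83 → $6,280.12
Quarter 3: $6,280.12 +$67.44 interest = $6,347.56; pay $1,744.83 → $4,602.73
Quarter 4: $4,602.73 +$67.44 interest = $4,670.17; pay $1,744.83 → $2,925.34
Quarter 5: $2,925.34 +$67.44 interest = $2,992.78; pay $1,744.83 → $1,247.95
Quarter 6: $1,247.95 +$67.44 interest = $1,315.39; pay $1,315.39 → $0.00
Balance reaches $0.00 in quarter 6.

6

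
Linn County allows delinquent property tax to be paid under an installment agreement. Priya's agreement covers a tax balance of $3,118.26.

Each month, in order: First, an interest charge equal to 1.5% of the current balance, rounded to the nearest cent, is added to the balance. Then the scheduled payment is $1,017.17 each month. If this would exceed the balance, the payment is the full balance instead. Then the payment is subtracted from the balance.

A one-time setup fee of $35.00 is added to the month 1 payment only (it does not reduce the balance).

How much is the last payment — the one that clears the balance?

$165.63

# | Opening | Interest | Payment | Fee | End bal
1 | $3,118.26 | $46.77 | $1,017.17 | $35.00 | $2,147.86
2 | $2,147.86 | $32.22 | $1,017.17 | — | $1,162.91
3 | $1,162.91 | $17.44 | $1,017.17 | — | $163.18
4 | $163.18 | $2.45 | $165.63 | — | $0.00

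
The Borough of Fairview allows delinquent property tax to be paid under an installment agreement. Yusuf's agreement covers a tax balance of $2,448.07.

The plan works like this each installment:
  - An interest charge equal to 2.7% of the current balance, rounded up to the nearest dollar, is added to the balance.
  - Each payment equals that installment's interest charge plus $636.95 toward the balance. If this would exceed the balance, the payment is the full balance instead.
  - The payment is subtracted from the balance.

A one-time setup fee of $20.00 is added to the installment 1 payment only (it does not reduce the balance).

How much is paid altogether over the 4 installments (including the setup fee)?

Installment 1: opening $2,448.07; interest $67.00 → $2,515.07; payment $703.95 (+ $20.00 fee); balance $1,811.12
Installment 2: opening $1,811.12; interest $49.00 → $1,860.12; payment $685.95; balance $1,174.17
Installment 3: opening $1,174.17; interest $32.00 → $1,206.17; payment $668.95; balance $537.22
Installment 4: opening $537.22; interest $15.00 → $552.22; payment $552.22; balance $0.00
Total paid: $2,631.07

$2,631.07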